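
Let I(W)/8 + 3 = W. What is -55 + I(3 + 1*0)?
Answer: -55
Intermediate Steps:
I(W) = -24 + 8*W
-55 + I(3 + 1*0) = -55 + (-24 + 8*(3 + 1*0)) = -55 + (-24 + 8*(3 + 0)) = -55 + (-24 + 8*3) = -55 + (-24 + 24) = -55 + 0 = -55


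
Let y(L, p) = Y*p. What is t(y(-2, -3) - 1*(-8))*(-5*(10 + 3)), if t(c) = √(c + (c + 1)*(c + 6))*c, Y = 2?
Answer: -130*√26 ≈ -662.87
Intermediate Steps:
y(L, p) = 2*p
t(c) = c*√(c + (1 + c)*(6 + c)) (t(c) = √(c + (1 + c)*(6 + c))*c = c*√(c + (1 + c)*(6 + c)))
t(y(-2, -3) - 1*(-8))*(-5*(10 + 3)) = ((2*(-3) - 1*(-8))*√(6 + (2*(-3) - 1*(-8))² + 8*(2*(-3) - 1*(-8))))*(-5*(10 + 3)) = ((-6 + 8)*√(6 + (-6 + 8)² + 8*(-6 + 8)))*(-5*13) = (2*√(6 + 2² + 8*2))*(-65) = (2*√(6 + 4 + 16))*(-65) = (2*√26)*(-65) = -130*√26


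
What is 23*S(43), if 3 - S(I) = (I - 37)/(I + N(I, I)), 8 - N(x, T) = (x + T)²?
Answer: 506943/7345 ≈ 69.019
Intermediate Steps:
N(x, T) = 8 - (T + x)² (N(x, T) = 8 - (x + T)² = 8 - (T + x)²)
S(I) = 3 - (-37 + I)/(8 + I - 4*I²) (S(I) = 3 - (I - 37)/(I + (8 - (I + I)²)) = 3 - (-37 + I)/(I + (8 - (2*I)²)) = 3 - (-37 + I)/(I + (8 - 4*I²)) = 3 - (-37 + I)/(8 + I - 4*I²))
23*S(43) = 23*((61 - 12*43² + 2*43)/(8 + 43 - 4*43²)) = 23*((61 - 12*1849 + 86)/(8 + 43 - 4*1849)) = 23*((61 - 22188 + 86)/(8 + 43 - 7396)) = 23*(-22041/(-7345)) = 23*(-1/7345*(-22041)) = 23*(22041/7345) = 506943/7345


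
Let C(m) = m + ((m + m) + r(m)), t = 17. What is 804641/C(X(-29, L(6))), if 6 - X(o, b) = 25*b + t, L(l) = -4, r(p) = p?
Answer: 804641/356 ≈ 2260.2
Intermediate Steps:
X(o, b) = -11 - 25*b (X(o, b) = 6 - (25*b + 17) = 6 - (17 + 25*b) = 6 + (-17 - 25*b) = -11 - 25*b)
C(m) = 4*m (C(m) = m + ((m + m) + m) = m + (2*m + m) = m + 3*m = 4*m)
804641/C(X(-29, L(6))) = 804641/((4*(-11 - 25*(-4)))) = 804641/((4*(-11 + 100))) = 804641/((4*89)) = 804641/356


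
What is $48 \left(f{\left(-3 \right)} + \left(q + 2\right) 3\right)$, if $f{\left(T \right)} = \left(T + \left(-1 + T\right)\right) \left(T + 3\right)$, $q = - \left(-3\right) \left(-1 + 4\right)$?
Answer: $1584$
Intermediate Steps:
$q = 9$ ($q = - \left(-3\right) 3 = \left(-1\right) \left(-9\right) = 9$)
$f{\left(T \right)} = \left(-1 + 2 T\right) \left(3 + T\right)$
$48 \left(f{\left(-3 \right)} + \left(q + 2\right) 3\right) = 48 \left(\left(-3 + 2 \left(-3\right)^{2} + 5 \left(-3\right)\right) + \left(9 + 2\right) 3\right) = 48 \left(\left(-3 + 2 \cdot 9 - 15\right) + 11 \cdot 3\right) = 48 \left(\left(-3 + 18 - 15\right) + 33\right) = 48 \left(0 + 33\right) = 48 \cdot 33 = 1584$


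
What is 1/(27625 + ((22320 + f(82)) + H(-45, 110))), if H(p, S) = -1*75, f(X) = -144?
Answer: 1/49726 ≈ 2.0110e-5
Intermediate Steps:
H(p, S) = -75
1/(27625 + ((22320 + f(82)) + H(-45, 110))) = 1/(27625 + ((22320 - 144) - 75)) = 1/(27625 + (22176 - 75)) = 1/(27625 + 22101) = 1/49726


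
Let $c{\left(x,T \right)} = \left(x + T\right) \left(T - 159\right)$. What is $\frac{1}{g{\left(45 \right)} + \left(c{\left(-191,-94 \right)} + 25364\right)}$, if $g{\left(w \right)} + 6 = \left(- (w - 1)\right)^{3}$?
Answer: $\frac{1}{12279} \approx 8.144 \cdot 10^{-5}$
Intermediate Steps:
$c{\left(x,T \right)} = \left(-159 + T\right) \left(T + x\right)$ ($c{\left(x,T \right)} = \left(T + x\right) \left(-159 + T\right) = \left(-159 + T\right) \left(T + x\right)$)
$g{\left(w \right)} = -6 + \left(1 - w\right)^{3}$ ($g{\left(w \right)} = -6 + \left(- (w - 1)\right)^{3} = -6 + \left(- (-1 + w)\right)^{3} = -6 + \left(1 - w\right)^{3}$)
$\frac{1}{g{\left(45 \right)} + \left(c{\left(-191,-94 \right)} + 25364\right)} = \frac{1}{\left(-6 - \left(-1 + 45\right)^{3}\right) + \left(\left(\left(-94\right)^{2} - -14946 - -30369 - -17954\right) + 25364\right)} = \frac{1}{\left(-6 - 44^{3}\right) + \left(\left(8836 + 14946 + 30369 + 17954\right) + 25364\right)} = \frac{1}{\left(-6 - 85184\right) + \left(72105 + 25364\right)} = \frac{1}{\left(-6 - 85184\right) + 97469} = \frac{1}{-85190 + 97469} = \frac{1}{12279}$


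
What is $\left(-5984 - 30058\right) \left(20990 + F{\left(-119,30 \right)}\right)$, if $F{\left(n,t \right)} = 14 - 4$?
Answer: $-756882000$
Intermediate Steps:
$F{\left(n,t \right)} = 10$ ($F{\left(n,t \right)} = 14 - 4 = 10$)
$\left(-5984 - 30058\right) \left(20990 + F{\left(-119,30 \right)}\right) = \left(-5984 - 30058\right) \left(20990 + 10\right) = \left(-36042\right) 21000 = -756882000$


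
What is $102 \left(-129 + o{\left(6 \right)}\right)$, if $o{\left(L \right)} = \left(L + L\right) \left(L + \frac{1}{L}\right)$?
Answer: $-5610$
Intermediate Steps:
$o{\left(L \right)} = 2 L \left(L + \frac{1}{L}\right)$
$102 \left(-129 + o{\left(6 \right)}\right) = 102 \left(-129 + \left(2 + 2 \cdot 6^{2}\right)\right) = 102 \left(-129 + \left(2 + 2 \cdot 36\right)\right) = 102 \left(-129 + \left(2 + 72\right)\right) = 102 \left(-129 + 74\right) = 102 \left(-55\right) = -5610$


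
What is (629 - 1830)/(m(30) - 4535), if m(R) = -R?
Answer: 1201/4565 ≈ 0.26309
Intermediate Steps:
(629 - 1830)/(m(30) - 4535) = (629 - 1830)/(-1*30 - 4535) = -1201/(-30 - 4535) = -1201/(-4565) = -1201*(-1/4565) = 1201/4565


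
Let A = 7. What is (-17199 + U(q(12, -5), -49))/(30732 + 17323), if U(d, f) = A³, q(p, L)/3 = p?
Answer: -2408/6865 ≈ -0.35076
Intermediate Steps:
q(p, L) = 3*p
U(d, f) = 343 (U(d, f) = 7³ = 343)
(-17199 + U(q(12, -5), -49))/(30732 + 17323) = (-17199 + 343)/(30732 + 17323) = -16856/48055 = -16856*1/48055 = -2408/6865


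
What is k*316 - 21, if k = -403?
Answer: -127369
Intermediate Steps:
k*316 - 21 = -403*316 - 21 = -127348 - 21 = -127369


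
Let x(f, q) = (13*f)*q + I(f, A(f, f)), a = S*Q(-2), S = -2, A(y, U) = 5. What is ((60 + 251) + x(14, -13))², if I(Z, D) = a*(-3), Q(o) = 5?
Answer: 4100625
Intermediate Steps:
a = -10 (a = -2*5 = -10)
I(Z, D) = 30 (I(Z, D) = -10*(-3) = 30)
x(f, q) = 30 + 13*f*q (x(f, q) = (13*f)*q + 30 = 13*f*q + 30 = 30 + 13*f*q)
((60 + 251) + x(14, -13))² = ((60 + 251) + (30 + 13*14*(-13)))² = (311 + (30 - 2366))² = (311 - 2336)² = (-2025)² = 4100625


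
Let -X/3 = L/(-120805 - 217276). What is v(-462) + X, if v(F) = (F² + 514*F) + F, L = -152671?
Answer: -8278709379/338081 ≈ -24487.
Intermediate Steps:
v(F) = F² + 515*F
X = -458013/338081 (X = -(-458013)/(-120805 - 217276) = -(-458013)/(-338081) = -(-458013)*(-1)/338081 = -3*152671/338081 = -458013/338081 ≈ -1.3547)
v(-462) + X = -462*(515 - 462) - 458013/338081 = -462*53 - 458013/338081 = -24486 - 458013/338081 = -8278709379/338081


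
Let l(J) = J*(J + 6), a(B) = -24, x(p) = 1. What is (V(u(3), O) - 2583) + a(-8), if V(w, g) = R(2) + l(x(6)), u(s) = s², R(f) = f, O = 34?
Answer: -2598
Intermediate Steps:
l(J) = J*(6 + J)
V(w, g) = 9 (V(w, g) = 2 + 1*(6 + 1) = 2 + 1*7 = 2 + 7 = 9)
(V(u(3), O) - 2583) + a(-8) = (9 - 2583) - 24 = -2574 - 24 = -2598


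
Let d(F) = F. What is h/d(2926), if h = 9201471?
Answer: 9201471/2926 ≈ 3144.7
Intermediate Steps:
h/d(2926) = 9201471/2926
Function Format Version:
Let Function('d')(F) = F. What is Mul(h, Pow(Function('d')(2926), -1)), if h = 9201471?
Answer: Rational(9201471, 2926) ≈ 3144.7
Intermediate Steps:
Mul(h, Pow(Function('d')(2926), -1)) = Mul(9201471, Pow(2926, -1)) = Mul(9201471, Rational(1, 2926)) = Rational(9201471, 2926)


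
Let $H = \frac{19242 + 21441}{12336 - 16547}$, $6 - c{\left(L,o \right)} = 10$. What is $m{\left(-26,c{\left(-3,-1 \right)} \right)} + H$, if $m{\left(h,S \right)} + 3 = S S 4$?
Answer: $\frac{216188}{4211} \approx 51.339$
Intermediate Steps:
$c{\left(L,o \right)} = -4$ ($c{\left(L,o \right)} = 6 - 10 = -4$)
$m{\left(h,S \right)} = -3 + 4 S^{2}$ ($m{\left(h,S \right)} = -3 + S S 4 = -3 + S^{2} \cdot 4 = -3 + 4 S^{2}$)
$H = - \frac{40683}{4211}$ ($H = \frac{40683}{-4211} = 40683 \left(- \frac{1}{4211}\right) = - \frac{40683}{4211} \approx -9.6611$)
$m{\left(-26,c{\left(-3,-1 \right)} \right)} + H = \left(-3 + 4 \left(-4\right)^{2}\right) - \frac{40683}{4211} = \left(-3 + 4 \cdot 16\right) - \frac{40683}{4211} = \left(-3 + 64\right) - \frac{40683}{4211} = 61 - \frac{40683}{4211} = \frac{216188}{4211}$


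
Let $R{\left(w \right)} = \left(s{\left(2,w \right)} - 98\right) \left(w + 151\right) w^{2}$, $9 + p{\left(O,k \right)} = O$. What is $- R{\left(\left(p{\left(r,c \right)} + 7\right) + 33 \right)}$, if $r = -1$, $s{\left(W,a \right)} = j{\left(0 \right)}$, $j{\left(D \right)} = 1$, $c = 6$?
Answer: $15801300$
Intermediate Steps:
$s{\left(W,a \right)} = 1$
$p{\left(O,k \right)} = -9 + O$
$R{\left(w \right)} = w^{2} \left(-14647 - 97 w\right)$ ($R{\left(w \right)} = \left(1 - 98\right) \left(w + 151\right) w^{2} = - 97 \left(151 + w\right) w^{2} = \left(-14647 - 97 w\right) w^{2} = w^{2} \left(-14647 - 97 w\right)$)
$- R{\left(\left(p{\left(r,c \right)} + 7\right) + 33 \right)} = - 97 \left(\left(\left(-9 - 1\right) + 7\right) + 33\right)^{2} \left(-151 - \left(\left(\left(-9 - 1\right) + 7\right) + 33\right)\right) = - 97 \left(\left(-10 + 7\right) + 33\right)^{2} \left(-151 - \left(\left(-10 + 7\right) + 33\right)\right) = - 97 \left(-3 + 33\right)^{2} \left(-151 - \left(-3 + 33\right)\right) = - 97 \cdot 30^{2} \left(-151 - 30\right) = - 97 \cdot 900 \left(-151 - 30\right) = - 97 \cdot 900 \left(-181\right) = \left(-1\right) \left(-15801300\right) = 15801300$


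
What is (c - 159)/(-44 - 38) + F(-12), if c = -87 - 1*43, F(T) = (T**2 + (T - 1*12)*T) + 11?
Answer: 36615/82 ≈ 446.52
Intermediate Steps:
F(T) = 11 + T**2 + T*(-12 + T) (F(T) = (T**2 + (T - 12)*T) + 11 = (T**2 + (-12 + T)*T) + 11 = (T**2 + T*(-12 + T)) + 11 = 11 + T**2 + T*(-12 + T))
c = -130 (c = -87 - 43 = -130)
(c - 159)/(-44 - 38) + F(-12) = (-130 - 159)/(-44 - 38) + (11 - 12*(-12) + 2*(-12)**2) = -289/(-82) + (11 + 144 + 2*144) = -289*(-1/82) + (11 + 144 + 288) = 289/82 + 443 = 36615/82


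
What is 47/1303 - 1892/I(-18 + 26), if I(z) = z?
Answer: -616225/2606 ≈ -236.46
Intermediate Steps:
47/1303 - 1892/I(-18 + 26) = 47/1303 - 1892/(-18 + 26) = 47*(1/1303) - 1892/8 = 47/1303 - 1892*⅛ = 47/1303 - 473/2 = -616225/2606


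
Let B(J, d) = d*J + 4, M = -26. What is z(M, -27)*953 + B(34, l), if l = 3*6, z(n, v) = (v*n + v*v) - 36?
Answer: 1330051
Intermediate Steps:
z(n, v) = -36 + v**2 + n*v (z(n, v) = (n*v + v**2) - 36 = (v**2 + n*v) - 36 = -36 + v**2 + n*v)
l = 18
B(J, d) = 4 + J*d (B(J, d) = J*d + 4 = 4 + J*d)
z(M, -27)*953 + B(34, l) = (-36 + (-27)**2 - 26*(-27))*953 + (4 + 34*18) = (-36 + 729 + 702)*953 + (4 + 612) = 1395*953 + 616 = 1329435 + 616 = 1330051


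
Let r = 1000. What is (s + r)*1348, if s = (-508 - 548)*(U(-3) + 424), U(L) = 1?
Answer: -603634400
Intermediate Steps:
s = -448800 (s = (-508 - 548)*(1 + 424) = -1056*425 = -448800)
(s + r)*1348 = (-448800 + 1000)*1348 = -447800*1348 = -603634400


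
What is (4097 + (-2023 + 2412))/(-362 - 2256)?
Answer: -2243/1309 ≈ -1.7135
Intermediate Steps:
(4097 + (-2023 + 2412))/(-362 - 2256) = (4097 + 389)/(-2618) = 4486*(-1/2618) = -2243/1309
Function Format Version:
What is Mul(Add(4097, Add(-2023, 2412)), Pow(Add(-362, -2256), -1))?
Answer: Rational(-2243, 1309) ≈ -1.7135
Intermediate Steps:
Mul(Add(4097, Add(-2023, 2412)), Pow(Add(-362, -2256), -1)) = Mul(Add(4097, 389), Pow(-2618, -1)) = Mul(4486, Rational(-1, 2618)) = Rational(-2243, 1309)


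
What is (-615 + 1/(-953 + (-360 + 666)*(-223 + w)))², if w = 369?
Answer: 723052954446736/1911700729 ≈ 3.7823e+5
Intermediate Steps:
(-615 + 1/(-953 + (-360 + 666)*(-223 + w)))² = (-615 + 1/(-953 + (-360 + 666)*(-223 + 369)))² = (-615 + 1/(-953 + 306*146))² = (-615 + 1/(-953 + 44676))² = (-615 + 1/43723)² = (-26889644/43723)² = 723052954446736/1911700729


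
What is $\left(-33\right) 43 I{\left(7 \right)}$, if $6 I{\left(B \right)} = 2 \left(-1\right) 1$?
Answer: $473$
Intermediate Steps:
$I{\left(B \right)} = - \frac{1}{3}$ ($I{\left(B \right)} = \frac{2 \left(-1\right) 1}{6} = \frac{\left(-2\right) 1}{6} = \frac{1}{6} \left(-2\right) = - \frac{1}{3}$)
$\left(-33\right) 43 I{\left(7 \right)} = \left(-33\right) 43 \left(- \frac{1}{3}\right) = \left(-1419\right) \left(- \frac{1}{3}\right) = 473$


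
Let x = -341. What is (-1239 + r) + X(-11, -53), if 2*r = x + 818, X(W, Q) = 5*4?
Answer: -1961/2 ≈ -980.50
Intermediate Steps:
X(W, Q) = 20
r = 477/2 (r = (-341 + 818)/2 = (½)*477 = 477/2 ≈ 238.50)
(-1239 + r) + X(-11, -53) = (-1239 + 477/2) + 20 = -2001/2 + 20 = -1961/2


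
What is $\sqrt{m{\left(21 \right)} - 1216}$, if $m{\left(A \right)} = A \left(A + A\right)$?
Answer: $i \sqrt{334} \approx 18.276 i$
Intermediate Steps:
$m{\left(A \right)} = 2 A^{2}$ ($m{\left(A \right)} = A 2 A = 2 A^{2}$)
$\sqrt{m{\left(21 \right)} - 1216} = \sqrt{2 \cdot 21^{2} - 1216} = \sqrt{2 \cdot 441 - 1216} = \sqrt{882 - 1216} = \sqrt{-334} = i \sqrt{334}$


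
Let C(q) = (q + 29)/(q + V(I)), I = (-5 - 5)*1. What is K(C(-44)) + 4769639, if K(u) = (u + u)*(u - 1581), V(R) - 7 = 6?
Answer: 4582153199/961 ≈ 4.7681e+6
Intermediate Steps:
I = -10 (I = -10*1 = -10)
V(R) = 13 (V(R) = 7 + 6 = 13)
C(q) = (29 + q)/(13 + q) (C(q) = (q + 29)/(q + 13) = (29 + q)/(13 + q))
K(u) = 2*u*(-1581 + u) (K(u) = (2*u)*(-1581 + u) = 2*u*(-1581 + u))
K(C(-44)) + 4769639 = 2*((29 - 44)/(13 - 44))*(-1581 + (29 - 44)/(13 - 44)) + 4769639 = 2*(-15/(-31))*(-1581 - 15/(-31)) + 4769639 = 2*(-1/31*(-15))*(-1581 - 1/31*(-15)) + 4769639 = 2*(15/31)*(-1581 + 15/31) + 4769639 = 2*(15/31)*(-48996/31) + 4769639 = -1469880/961 + 4769639 = 4582153199/961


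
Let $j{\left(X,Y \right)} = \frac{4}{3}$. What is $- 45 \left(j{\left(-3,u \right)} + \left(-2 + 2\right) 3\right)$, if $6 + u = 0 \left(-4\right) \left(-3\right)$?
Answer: $-60$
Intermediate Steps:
$u = -6$ ($u = -6 + 0 \left(-4\right) \left(-3\right) = -6 + 0 \left(-3\right) = -6 + 0 = -6$)
$j{\left(X,Y \right)} = \frac{4}{3}$ ($j{\left(X,Y \right)} = 4 \cdot \frac{1}{3} = \frac{4}{3}$)
$- 45 \left(j{\left(-3,u \right)} + \left(-2 + 2\right) 3\right) = - 45 \left(\frac{4}{3} + \left(-2 + 2\right) 3\right) = - 45 \left(\frac{4}{3} + 0 \cdot 3\right) = - 45 \left(\frac{4}{3} + 0\right) = \left(-45\right) \frac{4}{3} = -60$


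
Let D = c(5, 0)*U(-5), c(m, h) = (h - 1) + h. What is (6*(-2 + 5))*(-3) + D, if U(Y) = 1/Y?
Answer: -269/5 ≈ -53.800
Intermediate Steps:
c(m, h) = -1 + 2*h (c(m, h) = (-1 + h) + h = -1 + 2*h)
D = ⅕ (D = (-1 + 2*0)/(-5) = (-1 + 0)*(-⅕) = -1*(-⅕) = ⅕ ≈ 0.20000)
(6*(-2 + 5))*(-3) + D = (6*(-2 + 5))*(-3) + ⅕ = (6*3)*(-3) + ⅕ = 18*(-3) + ⅕ = -54 + ⅕ = -269/5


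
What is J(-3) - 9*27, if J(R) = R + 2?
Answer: -244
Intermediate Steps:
J(R) = 2 + R
J(-3) - 9*27 = (2 - 3) - 9*27 = -1 - 243 = -244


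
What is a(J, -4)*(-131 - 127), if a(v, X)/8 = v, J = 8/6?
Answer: -2752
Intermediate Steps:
J = 4/3 (J = 8*(⅙) = 4/3 ≈ 1.3333)
a(v, X) = 8*v
a(J, -4)*(-131 - 127) = (8*(4/3))*(-131 - 127) = (32/3)*(-258) = -2752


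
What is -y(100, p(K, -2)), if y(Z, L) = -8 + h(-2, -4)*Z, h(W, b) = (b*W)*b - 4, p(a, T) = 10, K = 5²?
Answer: 3608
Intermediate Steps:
K = 25
h(W, b) = -4 + W*b² (h(W, b) = (W*b)*b - 4 = W*b² - 4 = -4 + W*b²)
y(Z, L) = -8 - 36*Z (y(Z, L) = -8 + (-4 - 2*(-4)²)*Z = -8 + (-4 - 2*16)*Z = -8 + (-4 - 32)*Z = -8 - 36*Z)
-y(100, p(K, -2)) = -(-8 - 36*100) = -(-8 - 3600) = -1*(-3608) = 3608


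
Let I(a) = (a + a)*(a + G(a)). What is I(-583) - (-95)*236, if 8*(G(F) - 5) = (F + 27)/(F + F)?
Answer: 1392597/2 ≈ 6.9630e+5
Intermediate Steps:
G(F) = 5 + (27 + F)/(16*F) (G(F) = 5 + ((F + 27)/(F + F))/8 = 5 + ((27 + F)/((2*F)))/8 = 5 + ((27 + F)*(1/(2*F)))/8 = 5 + ((27 + F)/(2*F))/8 = 5 + (27 + F)/(16*F))
I(a) = 2*a*(a + 27*(1 + 3*a)/(16*a)) (I(a) = (a + a)*(a + 27*(1 + 3*a)/(16*a)) = (2*a)*(a + 27*(1 + 3*a)/(16*a)) = 2*a*(a + 27*(1 + 3*a)/(16*a)))
I(-583) - (-95)*236 = (27/8 + 2*(-583)² + (81/8)*(-583)) - (-95)*236 = (27/8 + 2*339889 - 47223/8) - 1*(-22420) = (27/8 + 679778 - 47223/8) + 22420 = 1347757/2 + 22420 = 1392597/2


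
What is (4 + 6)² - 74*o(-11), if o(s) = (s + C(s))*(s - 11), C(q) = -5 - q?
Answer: -8040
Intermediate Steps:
o(s) = 55 - 5*s (o(s) = (s + (-5 - s))*(s - 11) = -5*(-11 + s) = 55 - 5*s)
(4 + 6)² - 74*o(-11) = (4 + 6)² - 74*(55 - 5*(-11)) = 10² - 74*(55 + 55) = 100 - 74*110 = 100 - 8140 = -8040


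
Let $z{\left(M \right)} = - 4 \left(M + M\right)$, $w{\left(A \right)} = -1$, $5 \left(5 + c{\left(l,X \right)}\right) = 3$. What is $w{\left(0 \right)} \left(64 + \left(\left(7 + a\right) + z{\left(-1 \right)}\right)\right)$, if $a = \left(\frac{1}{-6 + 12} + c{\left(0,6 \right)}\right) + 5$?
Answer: $- \frac{2393}{30} \approx -79.767$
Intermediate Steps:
$c{\left(l,X \right)} = - \frac{22}{5}$ ($c{\left(l,X \right)} = -5 + \frac{1}{5} \cdot 3 = -5 + \frac{3}{5} = - \frac{22}{5}$)
$a = \frac{23}{30}$ ($a = \left(\frac{1}{-6 + 12} - \frac{22}{5}\right) + 5 = \left(\frac{1}{6} - \frac{22}{5}\right) + 5 = - \frac{127}{30} + 5 = \frac{23}{30} \approx 0.76667$)
$z{\left(M \right)} = - 8 M$ ($z{\left(M \right)} = - 4 \cdot 2 M = - 8 M$)
$w{\left(0 \right)} \left(64 + \left(\left(7 + a\right) + z{\left(-1 \right)}\right)\right) = - (64 + \left(\left(7 + \frac{23}{30}\right) - -8\right)) = - (64 + \left(\frac{233}{30} + 8\right)) = - (64 + \frac{473}{30}) = \left(-1\right) \frac{2393}{30} = - \frac{2393}{30}$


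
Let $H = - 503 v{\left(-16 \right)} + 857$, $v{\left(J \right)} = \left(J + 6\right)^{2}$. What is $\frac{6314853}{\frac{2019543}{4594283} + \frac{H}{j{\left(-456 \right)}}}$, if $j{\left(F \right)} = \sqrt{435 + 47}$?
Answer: $- \frac{3137896553443813931186}{5733272567148383480327} - \frac{732252793111726547475359 \sqrt{482}}{5733272567148383480327} \approx -2804.6$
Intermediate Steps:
$j{\left(F \right)} = \sqrt{482}$
$v{\left(J \right)} = \left(6 + J\right)^{2}$
$H = -49443$ ($H = - 503 \left(6 - 16\right)^{2} + 857 = - 503 \left(-10\right)^{2} + 857 = \left(-503\right) 100 + 857 = -50300 + 857 = -49443$)
$\frac{6314853}{\frac{2019543}{4594283} + \frac{H}{j{\left(-456 \right)}}} = \frac{6314853}{\frac{2019543}{4594283} - \frac{49443}{\sqrt{482}}} = \frac{6314853}{2019543 \cdot \frac{1}{4594283} - 49443 \frac{\sqrt{482}}{482}} = \frac{6314853}{\frac{2019543}{4594283} - \frac{49443 \sqrt{482}}{482}}$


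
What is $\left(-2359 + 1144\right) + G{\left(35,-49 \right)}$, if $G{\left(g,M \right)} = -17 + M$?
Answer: $-1281$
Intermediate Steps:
$\left(-2359 + 1144\right) + G{\left(35,-49 \right)} = \left(-2359 + 1144\right) - 66 = -1215 - 66 = -1281$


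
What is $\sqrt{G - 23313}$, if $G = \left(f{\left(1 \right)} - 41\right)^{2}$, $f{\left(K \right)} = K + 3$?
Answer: $2 i \sqrt{5486} \approx 148.14 i$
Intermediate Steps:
$f{\left(K \right)} = 3 + K$
$G = 1369$ ($G = \left(\left(3 + 1\right) - 41\right)^{2} = \left(4 - 41\right)^{2} = \left(-37\right)^{2} = 1369$)
$\sqrt{G - 23313} = \sqrt{1369 - 23313} = \sqrt{-21944} = 2 i \sqrt{5486}$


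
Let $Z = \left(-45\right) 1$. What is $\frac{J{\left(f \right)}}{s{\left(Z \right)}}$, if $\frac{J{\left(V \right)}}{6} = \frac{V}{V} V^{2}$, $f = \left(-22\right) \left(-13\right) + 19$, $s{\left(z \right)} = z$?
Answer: $- \frac{37210}{3} \approx -12403.0$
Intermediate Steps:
$Z = -45$
$f = 305$ ($f = 286 + 19 = 305$)
$J{\left(V \right)} = 6 V^{2}$ ($J{\left(V \right)} = 6 \frac{V}{V} V^{2} = 6 \cdot 1 V^{2} = 6 V^{2}$)
$\frac{J{\left(f \right)}}{s{\left(Z \right)}} = \frac{6 \cdot 305^{2}}{-45} = 6 \cdot 93025 \left(- \frac{1}{45}\right) = 558150 \left(- \frac{1}{45}\right) = - \frac{37210}{3}$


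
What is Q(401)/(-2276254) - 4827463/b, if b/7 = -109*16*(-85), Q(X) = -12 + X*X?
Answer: -5577689746561/1181011625360 ≈ -4.7228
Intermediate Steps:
Q(X) = -12 + X²
b = 1037680 (b = 7*(-109*16*(-85)) = 7*(-1744*(-85)) = 7*148240 = 1037680)
Q(401)/(-2276254) - 4827463/b = (-12 + 401²)/(-2276254) - 4827463/1037680 = (-12 + 160801)*(-1/2276254) - 4827463*1/1037680 = 160789*(-1/2276254) - 4827463/1037680 = -160789/2276254 - 4827463/1037680 = -5577689746561/1181011625360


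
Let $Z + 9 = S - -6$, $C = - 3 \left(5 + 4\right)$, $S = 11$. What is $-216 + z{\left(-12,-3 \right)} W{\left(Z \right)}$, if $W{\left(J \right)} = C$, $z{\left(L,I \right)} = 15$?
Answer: $-621$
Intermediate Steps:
$C = -27$ ($C = \left(-3\right) 9 = -27$)
$Z = 8$ ($Z = -9 + \left(11 - -6\right) = -9 + \left(11 + 6\right) = -9 + 17 = 8$)
$W{\left(J \right)} = -27$
$-216 + z{\left(-12,-3 \right)} W{\left(Z \right)} = -216 + 15 \left(-27\right) = -216 - 405 = -621$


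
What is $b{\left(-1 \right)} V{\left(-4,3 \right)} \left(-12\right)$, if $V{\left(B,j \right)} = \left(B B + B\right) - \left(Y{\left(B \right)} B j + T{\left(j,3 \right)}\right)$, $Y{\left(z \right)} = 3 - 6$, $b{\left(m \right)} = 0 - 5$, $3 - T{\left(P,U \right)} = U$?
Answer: $-1440$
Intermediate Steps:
$T{\left(P,U \right)} = 3 - U$
$b{\left(m \right)} = -5$ ($b{\left(m \right)} = 0 - 5 = -5$)
$Y{\left(z \right)} = -3$ ($Y{\left(z \right)} = 3 - 6 = -3$)
$V{\left(B,j \right)} = B + B^{2} + 3 B j$ ($V{\left(B,j \right)} = \left(B B + B\right) - \left(- 3 B j + \left(3 - 3\right)\right) = \left(B^{2} + B\right) - \left(- 3 B j + \left(3 - 3\right)\right) = \left(B + B^{2}\right) - \left(- 3 B j + 0\right) = \left(B + B^{2}\right) - - 3 B j = \left(B + B^{2}\right) + 3 B j = B + B^{2} + 3 B j$)
$b{\left(-1 \right)} V{\left(-4,3 \right)} \left(-12\right) = - 5 \left(- 4 \left(1 - 4 + 3 \cdot 3\right)\right) \left(-12\right) = - 5 \left(- 4 \left(1 - 4 + 9\right)\right) \left(-12\right) = - 5 \left(\left(-4\right) 6\right) \left(-12\right) = \left(-5\right) \left(-24\right) \left(-12\right) = 120 \left(-12\right) = -1440$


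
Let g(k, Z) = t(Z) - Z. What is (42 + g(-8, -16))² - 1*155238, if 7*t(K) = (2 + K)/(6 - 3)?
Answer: -1367558/9 ≈ -1.5195e+5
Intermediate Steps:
t(K) = 2/21 + K/21 (t(K) = ((2 + K)/(6 - 3))/7 = ((2 + K)/3)/7 = ((2 + K)*(⅓))/7 = (⅔ + K/3)/7 = 2/21 + K/21)
g(k, Z) = 2/21 - 20*Z/21 (g(k, Z) = (2/21 + Z/21) - Z = 2/21 - 20*Z/21)
(42 + g(-8, -16))² - 1*155238 = (42 + (2/21 - 20/21*(-16)))² - 1*155238 = (42 + (2/21 + 320/21))² - 155238 = (42 + 46/3)² - 155238 = (172/3)² - 155238 = 29584/9 - 155238 = -1367558/9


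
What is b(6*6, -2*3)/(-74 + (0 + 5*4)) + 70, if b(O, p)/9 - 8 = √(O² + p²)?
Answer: 206/3 - √37 ≈ 62.584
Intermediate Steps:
b(O, p) = 72 + 9*√(O² + p²)
b(6*6, -2*3)/(-74 + (0 + 5*4)) + 70 = (72 + 9*√((6*6)² + (-2*3)²))/(-74 + (0 + 5*4)) + 70 = (72 + 9*√(36² + (-6)²))/(-74 + (0 + 20)) + 70 = (72 + 9*√(1296 + 36))/(-74 + 20) + 70 = (72 + 9*√1332)/(-54) + 70 = (72 + 9*(6*√37))*(-1/54) + 70 = (72 + 54*√37)*(-1/54) + 70 = (-4/3 - √37) + 70 = 206/3 - √37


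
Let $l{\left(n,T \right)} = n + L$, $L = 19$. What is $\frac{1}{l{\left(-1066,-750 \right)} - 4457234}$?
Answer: $- \frac{1}{4458281} \approx -2.243 \cdot 10^{-7}$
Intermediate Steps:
$l{\left(n,T \right)} = 19 + n$ ($l{\left(n,T \right)} = n + 19 = 19 + n$)
$\frac{1}{l{\left(-1066,-750 \right)} - 4457234} = \frac{1}{\left(19 - 1066\right) - 4457234} = \frac{1}{-1047 - 4457234} = \frac{1}{-4458281} = - \frac{1}{4458281}$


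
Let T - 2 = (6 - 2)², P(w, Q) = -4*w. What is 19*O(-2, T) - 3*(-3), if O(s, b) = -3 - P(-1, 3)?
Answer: -124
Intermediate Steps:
T = 18 (T = 2 + (6 - 2)² = 2 + 4² = 2 + 16 = 18)
O(s, b) = -7 (O(s, b) = -3 - (-4)*(-1) = -3 - 1*4 = -3 - 4 = -7)
19*O(-2, T) - 3*(-3) = 19*(-7) - 3*(-3) = -133 + 9 = -124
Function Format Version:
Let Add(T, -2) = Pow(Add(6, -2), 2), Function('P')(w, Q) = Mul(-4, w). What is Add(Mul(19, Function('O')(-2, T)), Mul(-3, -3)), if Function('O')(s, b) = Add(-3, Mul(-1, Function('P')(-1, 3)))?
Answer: -124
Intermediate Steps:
T = 18 (T = Add(2, Pow(Add(6, -2), 2)) = Add(2, Pow(4, 2)) = Add(2, 16) = 18)
Function('O')(s, b) = -7 (Function('O')(s, b) = Add(-3, Mul(-1, Mul(-4, -1))) = Add(-3, Mul(-1, 4)) = Add(-3, -4) = -7)
Add(Mul(19, Function('O')(-2, T)), Mul(-3, -3)) = Add(Mul(19, -7), Mul(-3, -3)) = Add(-133, 9) = -124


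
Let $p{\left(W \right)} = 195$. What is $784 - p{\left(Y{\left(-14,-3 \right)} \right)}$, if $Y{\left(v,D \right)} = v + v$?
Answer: $589$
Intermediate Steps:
$Y{\left(v,D \right)} = 2 v$
$784 - p{\left(Y{\left(-14,-3 \right)} \right)} = 784 - 195 = 589$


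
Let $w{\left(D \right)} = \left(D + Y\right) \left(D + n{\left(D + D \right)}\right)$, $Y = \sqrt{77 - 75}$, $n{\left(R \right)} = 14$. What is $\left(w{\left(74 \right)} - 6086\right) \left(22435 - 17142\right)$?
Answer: $2254818 + 465784 \sqrt{2} \approx 2.9135 \cdot 10^{6}$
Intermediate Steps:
$Y = \sqrt{2} \approx 1.4142$
$w{\left(D \right)} = \left(14 + D\right) \left(D + \sqrt{2}\right)$ ($w{\left(D \right)} = \left(D + \sqrt{2}\right) \left(D + 14\right) = \left(D + \sqrt{2}\right) \left(14 + D\right) = \left(14 + D\right) \left(D + \sqrt{2}\right)$)
$\left(w{\left(74 \right)} - 6086\right) \left(22435 - 17142\right) = \left(\left(74^{2} + 14 \cdot 74 + 14 \sqrt{2} + 74 \sqrt{2}\right) - 6086\right) \left(22435 - 17142\right) = \left(\left(5476 + 1036 + 14 \sqrt{2} + 74 \sqrt{2}\right) - 6086\right) 5293 = \left(\left(6512 + 88 \sqrt{2}\right) - 6086\right) 5293 = \left(426 + 88 \sqrt{2}\right) 5293 = 2254818 + 465784 \sqrt{2}$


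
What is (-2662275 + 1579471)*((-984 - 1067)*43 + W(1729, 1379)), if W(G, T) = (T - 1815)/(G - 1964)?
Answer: 22441025192876/235 ≈ 9.5494e+10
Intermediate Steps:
W(G, T) = (-1815 + T)/(-1964 + G)
(-2662275 + 1579471)*((-984 - 1067)*43 + W(1729, 1379)) = (-2662275 + 1579471)*((-984 - 1067)*43 + (-1815 + 1379)/(-1964 + 1729)) = -1082804*(-2051*43 - 436/(-235)) = -1082804*(-88193 - 1/235*(-436)) = -1082804*(-88193 + 436/235) = -1082804*(-20724919/235) = 22441025192876/235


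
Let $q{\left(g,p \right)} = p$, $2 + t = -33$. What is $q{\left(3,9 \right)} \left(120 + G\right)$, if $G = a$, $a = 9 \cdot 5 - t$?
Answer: $1800$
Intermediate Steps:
$t = -35$ ($t = -2 - 33 = -35$)
$a = 80$ ($a = 9 \cdot 5 - -35 = 45 + 35 = 80$)
$G = 80$
$q{\left(3,9 \right)} \left(120 + G\right) = 9 \left(120 + 80\right) = 9 \cdot 200 = 1800$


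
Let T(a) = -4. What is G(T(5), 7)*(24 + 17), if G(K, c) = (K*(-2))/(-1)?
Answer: -328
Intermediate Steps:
G(K, c) = 2*K (G(K, c) = -2*K*(-1) = 2*K)
G(T(5), 7)*(24 + 17) = (2*(-4))*(24 + 17) = -8*41 = -328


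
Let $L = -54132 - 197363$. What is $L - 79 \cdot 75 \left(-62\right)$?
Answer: $115855$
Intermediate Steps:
$L = -251495$
$L - 79 \cdot 75 \left(-62\right) = -251495 - 79 \cdot 75 \left(-62\right) = -251495 - 5925 \left(-62\right) = -251495 - -367350 = -251495 + 367350 = 115855$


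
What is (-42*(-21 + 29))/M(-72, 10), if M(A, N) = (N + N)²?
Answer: -21/25 ≈ -0.84000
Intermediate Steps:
M(A, N) = 4*N² (M(A, N) = (2*N)² = 4*N²)
(-42*(-21 + 29))/M(-72, 10) = (-42*(-21 + 29))/((4*10²)) = (-42*8)/((4*100)) = -336/400 = -336*1/400 = -21/25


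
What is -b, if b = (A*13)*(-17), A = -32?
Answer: -7072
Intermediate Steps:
b = 7072 (b = -32*13*(-17) = -416*(-17) = 7072)
-b = -1*7072 = -7072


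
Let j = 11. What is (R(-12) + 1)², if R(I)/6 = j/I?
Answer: 81/4 ≈ 20.250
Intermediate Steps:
R(I) = 66/I (R(I) = 6*(11/I) = 66/I)
(R(-12) + 1)² = (66/(-12) + 1)² = (66*(-1/12) + 1)² = (-11/2 + 1)² = (-9/2)² = 81/4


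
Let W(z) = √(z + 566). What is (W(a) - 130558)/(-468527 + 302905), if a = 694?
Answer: 65279/82811 - 3*√35/82811 ≈ 0.78807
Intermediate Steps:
W(z) = √(566 + z)
(W(a) - 130558)/(-468527 + 302905) = (√(566 + 694) - 130558)/(-468527 + 302905) = (√1260 - 130558)/(-165622) = (6*√35 - 130558)*(-1/165622) = (-130558 + 6*√35)*(-1/165622) = 65279/82811 - 3*√35/82811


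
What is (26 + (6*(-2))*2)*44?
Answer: 88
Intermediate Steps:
(26 + (6*(-2))*2)*44 = (26 - 12*2)*44 = (26 - 24)*44 = 2*44 = 88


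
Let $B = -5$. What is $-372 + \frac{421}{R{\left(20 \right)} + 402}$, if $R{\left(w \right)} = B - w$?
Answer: $- \frac{139823}{377} \approx -370.88$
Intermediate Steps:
$R{\left(w \right)} = -5 - w$
$-372 + \frac{421}{R{\left(20 \right)} + 402} = -372 + \frac{421}{\left(-5 - 20\right) + 402} = -372 + \frac{421}{-25 + 402} = -372 + \frac{421}{377} = - \frac{139823}{377}$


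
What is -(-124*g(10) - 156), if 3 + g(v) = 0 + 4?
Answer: 280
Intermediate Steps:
g(v) = 1 (g(v) = -3 + (0 + 4) = -3 + 4 = 1)
-(-124*g(10) - 156) = -(-124*1 - 156) = -(-124 - 156) = -1*(-280) = 280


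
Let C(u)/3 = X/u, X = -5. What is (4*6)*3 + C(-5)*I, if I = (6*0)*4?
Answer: 72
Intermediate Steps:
I = 0 (I = 0*4 = 0)
C(u) = -15/u (C(u) = 3*(-5/u) = -15/u)
(4*6)*3 + C(-5)*I = (4*6)*3 - 15/(-5)*0 = 24*3 - 15*(-⅕)*0 = 72 + 3*0 = 72 + 0 = 72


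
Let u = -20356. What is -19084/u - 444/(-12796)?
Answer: 2261044/2325673 ≈ 0.97221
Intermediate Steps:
-19084/u - 444/(-12796) = -19084/(-20356) - 444/(-12796) = -19084*(-1/20356) - 444*(-1/12796) = 4771/5089 + 111/3199 = 2261044/2325673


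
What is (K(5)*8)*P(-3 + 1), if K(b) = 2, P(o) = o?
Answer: -32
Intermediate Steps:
(K(5)*8)*P(-3 + 1) = (2*8)*(-3 + 1) = 16*(-2) = -32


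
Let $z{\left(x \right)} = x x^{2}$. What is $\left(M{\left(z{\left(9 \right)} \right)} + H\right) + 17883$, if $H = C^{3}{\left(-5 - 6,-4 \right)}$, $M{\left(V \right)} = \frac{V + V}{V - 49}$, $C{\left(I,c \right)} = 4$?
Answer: $\frac{6102709}{340} \approx 17949.0$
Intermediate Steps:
$z{\left(x \right)} = x^{3}$
$M{\left(V \right)} = \frac{2 V}{-49 + V}$
$H = 64$ ($H = 4^{3} = 64$)
$\left(M{\left(z{\left(9 \right)} \right)} + H\right) + 17883 = \left(\frac{2 \cdot 9^{3}}{-49 + 9^{3}} + 64\right) + 17883 = \left(2 \cdot 729 \frac{1}{-49 + 729} + 64\right) + 17883 = \left(2 \cdot 729 \cdot \frac{1}{680} + 64\right) + 17883 = \left(\frac{729}{340} + 64\right) + 17883 = \frac{22489}{340} + 17883 = \frac{6102709}{340}$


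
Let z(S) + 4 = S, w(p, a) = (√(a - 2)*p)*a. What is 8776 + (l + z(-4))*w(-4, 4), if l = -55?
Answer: 8776 + 1008*√2 ≈ 10202.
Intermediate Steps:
w(p, a) = a*p*√(-2 + a) (w(p, a) = (√(-2 + a)*p)*a = (p*√(-2 + a))*a = a*p*√(-2 + a))
z(S) = -4 + S
8776 + (l + z(-4))*w(-4, 4) = 8776 + (-55 + (-4 - 4))*(4*(-4)*√(-2 + 4)) = 8776 + (-55 - 8)*(4*(-4)*√2) = 8776 - (-1008)*√2 = 8776 + 1008*√2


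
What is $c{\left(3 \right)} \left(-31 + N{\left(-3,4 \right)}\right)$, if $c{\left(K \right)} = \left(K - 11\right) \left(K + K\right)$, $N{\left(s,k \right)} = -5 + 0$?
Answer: $1728$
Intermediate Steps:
$N{\left(s,k \right)} = -5$
$c{\left(K \right)} = 2 K \left(-11 + K\right)$ ($c{\left(K \right)} = \left(-11 + K\right) 2 K = 2 K \left(-11 + K\right)$)
$c{\left(3 \right)} \left(-31 + N{\left(-3,4 \right)}\right) = 2 \cdot 3 \left(-11 + 3\right) \left(-31 - 5\right) = 2 \cdot 3 \left(-8\right) \left(-36\right) = \left(-48\right) \left(-36\right) = 1728$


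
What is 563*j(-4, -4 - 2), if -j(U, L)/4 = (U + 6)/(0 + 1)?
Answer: -4504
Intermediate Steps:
j(U, L) = -24 - 4*U (j(U, L) = -4*(U + 6)/(0 + 1) = -4*(6 + U)/1 = -4*(6 + U) = -24 - 4*U)
563*j(-4, -4 - 2) = 563*(-24 - 4*(-4)) = 563*(-24 + 16) = 563*(-8) = -4504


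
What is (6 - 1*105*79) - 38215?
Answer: -46504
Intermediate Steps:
(6 - 1*105*79) - 38215 = (6 - 105*79) - 38215 = (6 - 8295) - 38215 = -8289 - 38215 = -46504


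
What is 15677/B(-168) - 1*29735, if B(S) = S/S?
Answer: -14058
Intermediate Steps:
B(S) = 1
15677/B(-168) - 1*29735 = 15677/1 - 1*29735 = 15677*1 - 29735 = 15677 - 29735 = -14058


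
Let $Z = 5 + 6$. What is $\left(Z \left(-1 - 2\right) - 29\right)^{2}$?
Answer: $3844$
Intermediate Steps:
$Z = 11$
$\left(Z \left(-1 - 2\right) - 29\right)^{2} = \left(11 \left(-1 - 2\right) - 29\right)^{2} = \left(11 \left(-3\right) - 29\right)^{2} = \left(-33 - 29\right)^{2} = \left(-62\right)^{2} = 3844$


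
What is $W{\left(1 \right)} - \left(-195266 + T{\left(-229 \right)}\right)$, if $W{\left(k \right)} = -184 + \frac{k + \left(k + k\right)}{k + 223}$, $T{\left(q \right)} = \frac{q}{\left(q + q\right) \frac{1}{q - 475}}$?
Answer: $\frac{43777219}{224} \approx 1.9543 \cdot 10^{5}$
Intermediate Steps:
$T{\left(q \right)} = - \frac{475}{2} + \frac{q}{2}$ ($T{\left(q \right)} = \frac{q}{2 q \frac{1}{-475 + q}} = q \frac{-475 + q}{2 q} = - \frac{475}{2} + \frac{q}{2}$)
$W{\left(k \right)} = -184 + \frac{3 k}{223 + k}$ ($W{\left(k \right)} = -184 + \frac{k + 2 k}{223 + k} = -184 + \frac{3 k}{223 + k}$)
$W{\left(1 \right)} - \left(-195266 + T{\left(-229 \right)}\right) = \frac{-41032 - 181}{223 + 1} - \left(-195266 + \left(- \frac{475}{2} + \frac{1}{2} \left(-229\right)\right)\right) = \frac{-41032 - 181}{224} - \left(-195266 - 352\right) = \frac{1}{224} \left(-41213\right) - \left(-195266 - 352\right) = - \frac{41213}{224} - -195618 = - \frac{41213}{224} + 195618 = \frac{43777219}{224}$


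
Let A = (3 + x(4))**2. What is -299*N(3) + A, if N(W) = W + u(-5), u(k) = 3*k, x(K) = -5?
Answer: 3592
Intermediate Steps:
A = 4 (A = (3 - 5)**2 = (-2)**2 = 4)
N(W) = -15 + W (N(W) = W + 3*(-5) = W - 15 = -15 + W)
-299*N(3) + A = -299*(-15 + 3) + 4 = -299*(-12) + 4 = 3588 + 4 = 3592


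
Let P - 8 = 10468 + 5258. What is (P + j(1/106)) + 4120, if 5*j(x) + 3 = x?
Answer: 10522303/530 ≈ 19853.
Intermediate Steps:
P = 15734 (P = 8 + (10468 + 5258) = 8 + 15726 = 15734)
j(x) = -⅗ + x/5
(P + j(1/106)) + 4120 = (15734 + (-⅗ + (⅕)/106)) + 4120 = (15734 + (-⅗ + (⅕)*(1/106))) + 4120 = (15734 + (-⅗ + 1/530)) + 4120 = (15734 - 317/530) + 4120 = 8338703/530 + 4120 = 10522303/530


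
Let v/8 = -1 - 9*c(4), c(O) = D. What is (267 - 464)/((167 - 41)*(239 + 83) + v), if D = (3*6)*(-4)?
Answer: -197/45748 ≈ -0.0043062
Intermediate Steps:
D = -72 (D = 18*(-4) = -72)
c(O) = -72
v = 5176 (v = 8*(-1 - 9*(-72)) = 8*(-1 + 648) = 8*647 = 5176)
(267 - 464)/((167 - 41)*(239 + 83) + v) = (267 - 464)/((167 - 41)*(239 + 83) + 5176) = -197/(126*322 + 5176) = -197/(40572 + 5176) = -197/45748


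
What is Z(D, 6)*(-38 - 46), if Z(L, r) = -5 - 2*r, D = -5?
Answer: 1428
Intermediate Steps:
Z(D, 6)*(-38 - 46) = (-5 - 2*6)*(-38 - 46) = (-5 - 12)*(-84) = -17*(-84) = 1428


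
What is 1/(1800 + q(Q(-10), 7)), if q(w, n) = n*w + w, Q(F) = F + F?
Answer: 1/1640 ≈ 0.00060976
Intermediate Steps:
Q(F) = 2*F
q(w, n) = w + n*w
1/(1800 + q(Q(-10), 7)) = 1/(1800 + (2*(-10))*(1 + 7)) = 1/(1800 - 20*8) = 1/(1800 - 160) = 1/1640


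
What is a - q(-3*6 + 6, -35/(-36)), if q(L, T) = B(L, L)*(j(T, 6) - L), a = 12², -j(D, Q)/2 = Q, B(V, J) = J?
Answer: 144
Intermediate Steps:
j(D, Q) = -2*Q
a = 144
q(L, T) = L*(-12 - L) (q(L, T) = L*(-2*6 - L) = L*(-12 - L))
a - q(-3*6 + 6, -35/(-36)) = 144 - (-1)*(-3*6 + 6)*(12 + (-3*6 + 6)) = 144 - (-1)*(-18 + 6)*(12 + (-18 + 6)) = 144 - (-1)*(-12)*(12 - 12) = 144 - (-1)*(-12)*0 = 144 - 1*0 = 144 + 0 = 144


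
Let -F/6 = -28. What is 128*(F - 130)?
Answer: 4864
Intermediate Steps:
F = 168 (F = -6*(-28) = 168)
128*(F - 130) = 128*(168 - 130) = 128*38 = 4864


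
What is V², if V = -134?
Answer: 17956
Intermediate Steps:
V² = (-134)² = 17956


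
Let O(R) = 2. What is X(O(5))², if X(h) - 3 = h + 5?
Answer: 100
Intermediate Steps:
X(h) = 8 + h (X(h) = 3 + (h + 5) = 3 + (5 + h) = 8 + h)
X(O(5))² = (8 + 2)² = 10² = 100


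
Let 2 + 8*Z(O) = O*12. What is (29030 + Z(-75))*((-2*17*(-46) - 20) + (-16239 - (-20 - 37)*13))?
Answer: -807022613/2 ≈ -4.0351e+8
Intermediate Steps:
Z(O) = -1/4 + 3*O/2 (Z(O) = -1/4 + (O*12)/8 = -1/4 + (12*O)/8 = -1/4 + 3*O/2)
(29030 + Z(-75))*((-2*17*(-46) - 20) + (-16239 - (-20 - 37)*13)) = (29030 + (-1/4 + (3/2)*(-75)))*((-2*17*(-46) - 20) + (-16239 - (-20 - 37)*13)) = (29030 + (-1/4 - 225/2))*((-34*(-46) - 20) + (-16239 - (-57)*13)) = (29030 - 451/4)*((1564 - 20) + (-16239 - 1*(-741))) = 115669*(1544 + (-16239 + 741))/4 = 115669*(1544 - 15498)/4 = (115669/4)*(-13954) = -807022613/2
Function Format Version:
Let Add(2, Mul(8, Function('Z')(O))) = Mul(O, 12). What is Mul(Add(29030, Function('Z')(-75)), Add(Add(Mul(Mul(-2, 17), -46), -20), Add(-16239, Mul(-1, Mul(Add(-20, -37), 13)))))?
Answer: Rational(-807022613, 2) ≈ -4.0351e+8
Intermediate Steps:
Function('Z')(O) = Add(Rational(-1, 4), Mul(Rational(3, 2), O)) (Function('Z')(O) = Add(Rational(-1, 4), Mul(Rational(1, 8), Mul(O, 12))) = Add(Rational(-1, 4), Mul(Rational(1, 8), Mul(12, O))) = Add(Rational(-1, 4), Mul(Rational(3, 2), O)))
Mul(Add(29030, Function('Z')(-75)), Add(Add(Mul(Mul(-2, 17), -46), -20), Add(-16239, Mul(-1, Mul(Add(-20, -37), 13))))) = Mul(Add(29030, Add(Rational(-1, 4), Mul(Rational(3, 2), -75))), Add(Add(Mul(Mul(-2, 17), -46), -20), Add(-16239, Mul(-1, Mul(Add(-20, -37), 13))))) = Mul(Add(29030, Add(Rational(-1, 4), Rational(-225, 2))), Add(Add(Mul(-34, -46), -20), Add(-16239, Mul(-1, Mul(-57, 13))))) = Mul(Add(29030, Rational(-451, 4)), Add(Add(1564, -20), Add(-16239, Mul(-1, -741)))) = Mul(Rational(115669, 4), Add(1544, Add(-16239, 741))) = Mul(Rational(115669, 4), Add(1544, -15498)) = Mul(Rational(115669, 4), -13954) = Rational(-807022613, 2)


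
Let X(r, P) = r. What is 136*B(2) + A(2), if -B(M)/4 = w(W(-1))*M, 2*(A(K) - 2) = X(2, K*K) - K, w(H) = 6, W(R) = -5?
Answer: -6526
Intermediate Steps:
A(K) = 3 - K/2 (A(K) = 2 + (2 - K)/2 = 2 + (1 - K/2) = 3 - K/2)
B(M) = -24*M
136*B(2) + A(2) = 136*(-24*2) + (3 - ½*2) = 136*(-48) + (3 - 1) = -6528 + 2 = -6526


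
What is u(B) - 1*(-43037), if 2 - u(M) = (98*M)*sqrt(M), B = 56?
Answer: 43039 - 10976*sqrt(14) ≈ 1970.6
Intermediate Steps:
u(M) = 2 - 98*M**(3/2) (u(M) = 2 - 98*M*sqrt(M) = 2 - 98*M**(3/2))
u(B) - 1*(-43037) = (2 - 10976*sqrt(14)) - 1*(-43037) = (2 - 10976*sqrt(14)) + 43037 = 43039 - 10976*sqrt(14)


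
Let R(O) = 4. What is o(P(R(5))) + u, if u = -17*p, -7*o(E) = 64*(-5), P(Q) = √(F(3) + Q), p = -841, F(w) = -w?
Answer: 100399/7 ≈ 14343.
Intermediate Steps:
P(Q) = √(-3 + Q) (P(Q) = √(-1*3 + Q) = √(-3 + Q))
o(E) = 320/7 (o(E) = -64*(-5)/7 = -⅐*(-320) = 320/7)
u = 14297 (u = -17*(-841) = 14297)
o(P(R(5))) + u = 320/7 + 14297 = 100399/7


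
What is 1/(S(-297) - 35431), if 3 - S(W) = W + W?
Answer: -1/34834 ≈ -2.8708e-5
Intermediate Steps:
S(W) = 3 - 2*W (S(W) = 3 - (W + W) = 3 - 2*W)
1/(S(-297) - 35431) = 1/((3 - 2*(-297)) - 35431) = 1/((3 + 594) - 35431) = 1/(597 - 35431) = 1/(-34834) = -1/34834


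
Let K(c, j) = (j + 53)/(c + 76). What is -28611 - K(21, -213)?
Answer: -2775107/97 ≈ -28609.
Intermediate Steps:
K(c, j) = (53 + j)/(76 + c)
-28611 - K(21, -213) = -28611 - (53 - 213)/(76 + 21) = -28611 - (-160)/97 = -28611 - 1*(-160/97) = -28611 + 160/97 = -2775107/97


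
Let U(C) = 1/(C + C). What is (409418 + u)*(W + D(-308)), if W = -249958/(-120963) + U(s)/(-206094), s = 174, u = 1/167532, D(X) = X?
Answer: -60683101440280711385142985/484477553008973664 ≈ -1.2525e+8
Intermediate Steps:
u = 1/167532 ≈ 5.9690e-6
U(C) = 1/(2*C)
W = 5975721869711/2891850828552 (W = -249958/(-120963) + ((1/2)/174)/(-206094) = -249958*(-1/120963) + ((1/2)*(1/174))*(-1/206094) = 249958/120963 + (1/348)*(-1/206094) = 249958/120963 - 1/71720712 = 5975721869711/2891850828552 ≈ 2.0664)
(409418 + u)*(W + D(-308)) = (409418 + 1/167532)*(5975721869711/2891850828552 - 308) = (68590616377/167532)*(-884714333324305/2891850828552) = -60683101440280711385142985/484477553008973664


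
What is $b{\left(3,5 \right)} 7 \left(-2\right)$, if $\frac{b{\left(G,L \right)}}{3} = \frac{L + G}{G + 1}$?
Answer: $-84$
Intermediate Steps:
$b{\left(G,L \right)} = \frac{3 \left(G + L\right)}{1 + G}$ ($b{\left(G,L \right)} = 3 \frac{L + G}{G + 1} = 3 \frac{G + L}{1 + G} = \frac{3 \left(G + L\right)}{1 + G}$)
$b{\left(3,5 \right)} 7 \left(-2\right) = \frac{3 \left(3 + 5\right)}{1 + 3} \cdot 7 \left(-2\right) = 3 \cdot \frac{1}{4} \cdot 8 \cdot 7 \left(-2\right) = 6 \cdot 7 \left(-2\right) = 42 \left(-2\right) = -84$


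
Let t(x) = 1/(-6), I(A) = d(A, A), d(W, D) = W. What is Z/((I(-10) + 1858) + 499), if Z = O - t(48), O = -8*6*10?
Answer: -2879/14082 ≈ -0.20445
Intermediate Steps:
I(A) = A
t(x) = -⅙
O = -480 (O = -48*10 = -480)
Z = -2879/6 (Z = -480 - 1*(-⅙) = -480 + ⅙ = -2879/6 ≈ -479.83)
Z/((I(-10) + 1858) + 499) = -2879/(6*((-10 + 1858) + 499)) = -2879/(6*(1848 + 499)) = -2879/6/2347 = -2879/6*1/2347 = -2879/14082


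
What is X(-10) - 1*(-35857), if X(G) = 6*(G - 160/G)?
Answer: 35893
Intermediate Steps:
X(G) = -960/G + 6*G
X(-10) - 1*(-35857) = (-960/(-10) + 6*(-10)) - 1*(-35857) = (-960*(-⅒) - 60) + 35857 = (96 - 60) + 35857 = 36 + 35857 = 35893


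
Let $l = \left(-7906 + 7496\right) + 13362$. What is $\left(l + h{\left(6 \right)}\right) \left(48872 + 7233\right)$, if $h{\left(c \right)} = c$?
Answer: $727008590$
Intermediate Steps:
$l = 12952$ ($l = -410 + 13362 = 12952$)
$\left(l + h{\left(6 \right)}\right) \left(48872 + 7233\right) = \left(12952 + 6\right) \left(48872 + 7233\right) = 12958 \cdot 56105 = 727008590$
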